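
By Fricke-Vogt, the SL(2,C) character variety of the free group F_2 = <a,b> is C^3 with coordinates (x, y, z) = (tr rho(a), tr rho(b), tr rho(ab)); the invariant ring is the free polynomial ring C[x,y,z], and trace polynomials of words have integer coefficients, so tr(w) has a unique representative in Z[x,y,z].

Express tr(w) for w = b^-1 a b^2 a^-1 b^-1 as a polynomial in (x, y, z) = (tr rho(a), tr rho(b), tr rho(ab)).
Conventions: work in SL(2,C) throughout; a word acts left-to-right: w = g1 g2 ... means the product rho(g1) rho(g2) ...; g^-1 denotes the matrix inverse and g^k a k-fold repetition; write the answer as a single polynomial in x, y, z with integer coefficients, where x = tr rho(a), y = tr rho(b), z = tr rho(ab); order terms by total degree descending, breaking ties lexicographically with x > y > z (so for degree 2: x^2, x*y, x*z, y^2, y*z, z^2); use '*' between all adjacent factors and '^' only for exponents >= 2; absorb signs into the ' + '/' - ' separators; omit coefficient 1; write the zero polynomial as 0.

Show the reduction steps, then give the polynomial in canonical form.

use: trace(a^2 b) = trace(a) trace(b a) - trace(b)  (reduce the a square) = x*z - y
apply: trace(a^2) = trace(a) trace(a) - trace(1)  (reduce the a square) = x^2 - 2
trace(a b^2 a) = trace(b) trace(a^2 b) - trace(a^2)  (reduce the b square) = x*y*z - x^2 - y^2 + 2
trace(a b a b) = trace(b a) trace(b a) - trace(1)  (split on b) = z^2 - 2
apply: trace(a b^2 a b) = trace(b) trace(a b a b) - trace(a b a)  (reduce the b square) = y*z^2 - x*z - y
trace(b^-1 a b^2 a) = trace(a b^2 a) trace(b) - trace(a b^2 a b)  (eliminate b^-1) = x*y^2*z - x^2*y - y^3 - y*z^2 + x*z + 3*y
trace(b^-1 a b^2 a^-1) = trace(b^-1 a b^2) trace(a) - trace(b^-1 a b^2 a)  (eliminate a^-1) = -x*y^2*z + x^2*y + y^3 + y*z^2 - 3*y
apply: trace(b^2) = trace(b) trace(b) - trace(1)  (reduce the b square) = y^2 - 2
trace(b^-1 a b^2 a^-1 b^-1) = trace(b^-1 a b^2 a^-1) trace(b) - trace(b^-1 a b^2 a^-1 b)  (eliminate b^-1) = -x*y^3*z + x^2*y^2 + y^4 + y^2*z^2 - 4*y^2 + 2

-x*y^3*z + x^2*y^2 + y^4 + y^2*z^2 - 4*y^2 + 2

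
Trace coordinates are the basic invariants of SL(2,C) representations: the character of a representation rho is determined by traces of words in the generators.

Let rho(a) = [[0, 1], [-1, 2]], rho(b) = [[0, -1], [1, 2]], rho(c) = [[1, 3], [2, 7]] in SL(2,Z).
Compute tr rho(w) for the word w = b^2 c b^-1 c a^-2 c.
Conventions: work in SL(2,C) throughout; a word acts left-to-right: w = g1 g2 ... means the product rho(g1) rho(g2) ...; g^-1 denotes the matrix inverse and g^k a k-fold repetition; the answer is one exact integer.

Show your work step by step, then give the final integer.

rho(b) = [[0, -1], [1, 2]]
... * rho(b) = [[0, -1], [1, 2]]  ->  [[-1, -2], [2, 3]]
... * rho(c) = [[1, 3], [2, 7]]  ->  [[-5, -17], [8, 27]]
... * rho(b^-1) = [[2, 1], [-1, 0]]  ->  [[7, -5], [-11, 8]]
... * rho(c) = [[1, 3], [2, 7]]  ->  [[-3, -14], [5, 23]]
... * rho(a^-1) = [[2, -1], [1, 0]]  ->  [[-20, 3], [33, -5]]
... * rho(a^-1) = [[2, -1], [1, 0]]  ->  [[-37, 20], [61, -33]]
... * rho(c) = [[1, 3], [2, 7]]  ->  [[3, 29], [-5, -48]]
tr = 3 + -48 = -45

-45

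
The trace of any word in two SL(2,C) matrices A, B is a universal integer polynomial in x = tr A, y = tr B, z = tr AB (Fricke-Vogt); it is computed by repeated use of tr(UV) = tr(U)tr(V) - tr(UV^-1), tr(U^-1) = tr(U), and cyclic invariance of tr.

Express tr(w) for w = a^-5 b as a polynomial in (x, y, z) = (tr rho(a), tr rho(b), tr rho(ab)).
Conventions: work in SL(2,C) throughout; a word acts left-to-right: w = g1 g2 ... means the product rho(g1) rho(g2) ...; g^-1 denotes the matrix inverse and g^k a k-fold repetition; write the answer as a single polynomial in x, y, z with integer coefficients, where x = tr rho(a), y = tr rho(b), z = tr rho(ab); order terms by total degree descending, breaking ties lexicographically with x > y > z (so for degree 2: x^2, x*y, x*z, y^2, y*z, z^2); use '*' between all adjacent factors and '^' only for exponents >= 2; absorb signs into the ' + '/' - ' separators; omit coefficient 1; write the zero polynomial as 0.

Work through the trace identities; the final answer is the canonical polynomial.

reduce: trace(a^-1 b) = trace(b) trace(a) - trace(b a)  (eliminate a^-1) = x*y - z
reduce: trace(a^-1 b a^-1) = trace(a^-1 b) trace(a) - trace(a^-1 b a)  (eliminate a^-1) = x^2*y - x*z - y
trace(a^-1 b a^-2) = trace(a^-1 b a^-1) trace(a) - trace(a^-1 b)  (eliminate a^-1) = x^3*y - x^2*z - 2*x*y + z
trace(a^-3 b a^-1) = trace(a^-1 b a^-2) trace(a) - trace(a^-1 b a^-1)  (eliminate a^-1) = x^4*y - x^3*z - 3*x^2*y + 2*x*z + y
so trace(a^-5 b) = trace(a^-3 b a^-1) trace(a) - trace(a^-3 b)  (eliminate a^-1) = x^5*y - x^4*z - 4*x^3*y + 3*x^2*z + 3*x*y - z

x^5*y - x^4*z - 4*x^3*y + 3*x^2*z + 3*x*y - z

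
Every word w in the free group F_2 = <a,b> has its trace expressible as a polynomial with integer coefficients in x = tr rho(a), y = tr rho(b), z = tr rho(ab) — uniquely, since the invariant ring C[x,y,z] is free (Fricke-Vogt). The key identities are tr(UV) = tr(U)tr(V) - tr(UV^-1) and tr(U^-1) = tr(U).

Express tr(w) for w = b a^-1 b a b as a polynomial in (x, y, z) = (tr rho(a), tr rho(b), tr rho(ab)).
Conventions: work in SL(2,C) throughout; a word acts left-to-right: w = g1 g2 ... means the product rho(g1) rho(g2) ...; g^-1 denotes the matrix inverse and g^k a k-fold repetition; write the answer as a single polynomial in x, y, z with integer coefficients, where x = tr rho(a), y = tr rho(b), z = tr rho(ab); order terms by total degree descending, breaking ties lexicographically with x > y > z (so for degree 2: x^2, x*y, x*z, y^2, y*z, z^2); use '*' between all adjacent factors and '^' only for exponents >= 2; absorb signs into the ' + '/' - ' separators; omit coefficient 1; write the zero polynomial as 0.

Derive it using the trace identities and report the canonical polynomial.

x*y^2*z - x^2*y - y*z^2 + y

tr(b a b) = tr(b) * tr(a b) - tr(a)  (reduce the b square) = y*z - x
next, tr(b a b^2) = tr(b) * tr(b a b) - tr(b a)  (reduce the b square) = y^2*z - x*y - z
tr(a b a b) = tr(a b) * tr(a b) - tr(1)  (split on a) = z^2 - 2
tr(a b a) = tr(a) * tr(b a) - tr(b)  (reduce the a square) = x*z - y
tr(b a b^2 a) = tr(b) * tr(a b a b) - tr(a b a)  (reduce the b square) = y*z^2 - x*z - y
and tr(b a^-1 b a b) = tr(b a b^2) * tr(a) - tr(b a b^2 a)  (eliminate a^-1) = x*y^2*z - x^2*y - y*z^2 + y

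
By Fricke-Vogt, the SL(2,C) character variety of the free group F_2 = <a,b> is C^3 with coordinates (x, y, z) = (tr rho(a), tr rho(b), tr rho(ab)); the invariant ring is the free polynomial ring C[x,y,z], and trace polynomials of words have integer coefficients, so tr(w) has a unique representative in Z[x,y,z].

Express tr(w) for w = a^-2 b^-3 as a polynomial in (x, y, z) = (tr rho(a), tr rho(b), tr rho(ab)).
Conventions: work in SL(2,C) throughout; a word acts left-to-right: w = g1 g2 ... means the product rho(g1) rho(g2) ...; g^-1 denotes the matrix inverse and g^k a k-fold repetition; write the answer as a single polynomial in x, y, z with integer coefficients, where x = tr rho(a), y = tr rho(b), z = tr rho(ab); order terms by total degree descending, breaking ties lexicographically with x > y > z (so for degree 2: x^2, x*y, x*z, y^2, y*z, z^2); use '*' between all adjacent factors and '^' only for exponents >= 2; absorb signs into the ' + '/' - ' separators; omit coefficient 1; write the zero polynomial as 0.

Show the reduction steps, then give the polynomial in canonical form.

x*y^2*z - x^2*y - y^3 - x*z + 3*y

trace(b^-1) = trace(b) = y
so trace(b^-2) = trace(b^-1) trace(b) - trace(1)  (eliminate b^-1) = y^2 - 2
reduce: trace(b^-1 a) = trace(a) trace(b) - trace(a b)  (eliminate b^-1) = x*y - z
trace(b^-2 a) = trace(b^-1 a) trace(b) - trace(b^-1 a b)  (eliminate b^-1) = x*y^2 - y*z - x
reduce: trace(a^-1 b^-2) = trace(b^-2) trace(a) - trace(b^-2 a)  (eliminate a^-1) = y*z - x
trace(a^-2 b^-2) = trace(a^-1 b^-2) trace(a) - trace(a^-1 b^-2 a)  (eliminate a^-1) = x*y*z - x^2 - y^2 + 2
trace(a^-2 b^-1) = trace(b^-1 a^-1) trace(a) - trace(b^-1)  (eliminate a^-1) = x*z - y
trace(a^-2 b^-3) = trace(a^-2 b^-2) trace(b) - trace(a^-2 b^-1)  (eliminate b^-1) = x*y^2*z - x^2*y - y^3 - x*z + 3*y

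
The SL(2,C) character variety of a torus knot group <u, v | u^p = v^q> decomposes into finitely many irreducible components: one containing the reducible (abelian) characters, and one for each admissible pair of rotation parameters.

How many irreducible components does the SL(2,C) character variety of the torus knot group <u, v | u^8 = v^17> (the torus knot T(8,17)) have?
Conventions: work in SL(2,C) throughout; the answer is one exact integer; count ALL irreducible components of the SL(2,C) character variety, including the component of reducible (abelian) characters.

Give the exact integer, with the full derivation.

For T(8,17): irreducibility forces the central element u^8 = v^17 to one of +I, -I.
This locks tr(u) to 2*cos(pi*alpha/8), alpha in 1..7, and tr(v) to 2*cos(pi*beta/17), beta in 1..16, on each component of irreducible characters.
The two central values (-1)^alpha I and (-1)^beta I must be the same matrix, so alpha and beta share a parity.
count pairs: odd alpha (4 choices) x odd beta (8), plus even alpha (3) x even beta (8): 4*8 + 3*8 = 56.
That is 56 components of irreducible characters, and with the reducible (abelian) component the total is 57.

57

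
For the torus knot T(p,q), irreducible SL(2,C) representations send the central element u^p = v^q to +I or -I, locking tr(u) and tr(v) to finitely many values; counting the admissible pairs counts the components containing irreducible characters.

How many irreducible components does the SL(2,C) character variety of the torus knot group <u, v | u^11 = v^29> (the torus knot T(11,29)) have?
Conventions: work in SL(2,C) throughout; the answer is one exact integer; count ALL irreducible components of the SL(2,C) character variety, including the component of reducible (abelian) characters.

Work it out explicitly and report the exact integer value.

Gamma = < u, v | u^11 = v^29 > (torus knot T(11,29)); the central element u^11 = v^29 acts as +I or -I in any irreducible SL(2,C) representation.
This locks tr(u) to 2*cos(pi*alpha/11), alpha in 1..10, and tr(v) to 2*cos(pi*beta/29), beta in 1..28, on each component of irreducible characters.
The two central values (-1)^alpha I and (-1)^beta I must be the same matrix, so alpha and beta share a parity.
Enumerate parity-matched pairs: 5*14 odd-odd plus 5*14 even-even gives 140.
components with irreducible characters: 140; plus the single component of reducible (abelian) characters: total 141.

141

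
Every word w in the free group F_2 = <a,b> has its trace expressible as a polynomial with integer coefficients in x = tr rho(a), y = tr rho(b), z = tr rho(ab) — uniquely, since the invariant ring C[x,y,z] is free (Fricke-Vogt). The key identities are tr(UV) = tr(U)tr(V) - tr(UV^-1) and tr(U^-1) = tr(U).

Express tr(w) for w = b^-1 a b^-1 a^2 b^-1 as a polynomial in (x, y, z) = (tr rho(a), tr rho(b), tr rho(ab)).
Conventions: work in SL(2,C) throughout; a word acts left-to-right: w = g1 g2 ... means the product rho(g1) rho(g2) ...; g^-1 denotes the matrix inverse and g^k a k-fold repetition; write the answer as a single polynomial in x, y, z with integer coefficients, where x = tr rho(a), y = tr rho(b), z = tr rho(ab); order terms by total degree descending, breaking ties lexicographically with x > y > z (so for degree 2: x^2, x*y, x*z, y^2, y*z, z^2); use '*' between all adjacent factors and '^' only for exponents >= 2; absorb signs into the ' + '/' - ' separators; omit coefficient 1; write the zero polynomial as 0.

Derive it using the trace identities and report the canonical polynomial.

x^3*y^3 - 2*x^2*y^2*z - x^3*y - x*y^3 + x*y*z^2 + x^2*z + y^2*z + x*y - z

trace(a^2) = trace(a)*trace(a) - trace(1) = x^2 - 2
trace(a^3) = trace(a)*trace(a^2) - trace(a) = x^3 - 3*x
trace(b a^2) = trace(a)*trace(b a) - trace(b) = x*z - y
trace(a^3 b) = trace(a)*trace(b a^2) - trace(b a) = x^2*z - x*y - z
trace(a^2 b^-1 a) = trace(a^3)*trace(b) - trace(a^3 b) = x^3*y - x^2*z - 2*x*y + z
trace(b a b a) = trace(b a)*trace(b a) - trace(1) = z^2 - 2
trace(b a b) = trace(b)*trace(a b) - trace(a) = y*z - x
trace(a b a^2 b) = trace(a)*trace(b a b a) - trace(b a b) = x*z^2 - y*z - x
trace(a^2 b^-1 a b) = trace(a b a^2)*trace(b) - trace(a b a^2 b) = x^2*y*z - x*y^2 - x*z^2 + x
trace(a b^-1 a^2 b^-1) = trace(a^2 b^-1 a)*trace(b) - trace(a^2 b^-1 a b) = x^3*y^2 - 2*x^2*y*z - x*y^2 + x*z^2 + y*z - x
trace(b^-1 a b^-1 a^2 b^-1) = trace(a b^-1 a^2 b^-1)*trace(b) - trace(a b^-1 a^2) = x^3*y^3 - 2*x^2*y^2*z - x^3*y - x*y^3 + x*y*z^2 + x^2*z + y^2*z + x*y - z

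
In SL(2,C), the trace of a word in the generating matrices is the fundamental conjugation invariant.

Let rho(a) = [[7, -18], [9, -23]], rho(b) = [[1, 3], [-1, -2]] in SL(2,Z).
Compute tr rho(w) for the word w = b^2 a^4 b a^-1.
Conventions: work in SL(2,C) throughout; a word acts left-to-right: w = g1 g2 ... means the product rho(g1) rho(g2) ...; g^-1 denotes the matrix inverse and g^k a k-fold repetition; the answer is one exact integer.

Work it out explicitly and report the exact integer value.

rho(b) = [[1, 3], [-1, -2]]
... * rho(b) = [[1, 3], [-1, -2]]  ->  [[-2, -3], [1, 1]]
... * rho(a) = [[7, -18], [9, -23]]  ->  [[-41, 105], [16, -41]]
... * rho(a) = [[7, -18], [9, -23]]  ->  [[658, -1677], [-257, 655]]
... * rho(a) = [[7, -18], [9, -23]]  ->  [[-10487, 26727], [4096, -10439]]
... * rho(a) = [[7, -18], [9, -23]]  ->  [[167134, -425955], [-65279, 166369]]
... * rho(b) = [[1, 3], [-1, -2]]  ->  [[593089, 1353312], [-231648, -528575]]
... * rho(a^-1) = [[-23, 18], [-9, 7]]  ->  [[-25820855, 20148786], [10085079, -7869689]]
tr = -25820855 + -7869689 = -33690544

-33690544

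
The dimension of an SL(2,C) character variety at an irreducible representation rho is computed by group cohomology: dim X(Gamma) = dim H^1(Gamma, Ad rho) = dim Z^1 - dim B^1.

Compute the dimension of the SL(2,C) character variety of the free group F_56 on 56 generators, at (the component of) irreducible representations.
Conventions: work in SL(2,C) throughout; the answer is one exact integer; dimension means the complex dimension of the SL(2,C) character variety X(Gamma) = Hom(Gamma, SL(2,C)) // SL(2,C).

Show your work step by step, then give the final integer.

Gamma = F_56 has 56 generators and no relators.
A cocycle picks one sl_2 vector per generator freely, giving dim Z^1 = 3*56 = 168.
dim B^1 = 3: the coboundary map is injective because an irreducible image has centralizer 0 in sl_2.
dim H^1 = 168 - 3 = 165, which is dim X.

165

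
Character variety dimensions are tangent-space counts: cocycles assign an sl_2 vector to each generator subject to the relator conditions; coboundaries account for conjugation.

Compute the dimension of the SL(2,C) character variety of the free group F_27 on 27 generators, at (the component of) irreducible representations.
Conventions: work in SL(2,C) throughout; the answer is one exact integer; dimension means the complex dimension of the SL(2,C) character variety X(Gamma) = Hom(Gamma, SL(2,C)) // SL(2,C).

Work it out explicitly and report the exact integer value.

The free group F_27: 27 generators, no relators.
A cocycle picks one sl_2 vector per generator freely, giving dim Z^1 = 3*27 = 81.
Irreducibility makes the coboundary map sl_2 -> Z^1 injective (trivial centralizer), so dim B^1 = 3.
dim H^1 = 81 - 3 = 78, which is dim X.

78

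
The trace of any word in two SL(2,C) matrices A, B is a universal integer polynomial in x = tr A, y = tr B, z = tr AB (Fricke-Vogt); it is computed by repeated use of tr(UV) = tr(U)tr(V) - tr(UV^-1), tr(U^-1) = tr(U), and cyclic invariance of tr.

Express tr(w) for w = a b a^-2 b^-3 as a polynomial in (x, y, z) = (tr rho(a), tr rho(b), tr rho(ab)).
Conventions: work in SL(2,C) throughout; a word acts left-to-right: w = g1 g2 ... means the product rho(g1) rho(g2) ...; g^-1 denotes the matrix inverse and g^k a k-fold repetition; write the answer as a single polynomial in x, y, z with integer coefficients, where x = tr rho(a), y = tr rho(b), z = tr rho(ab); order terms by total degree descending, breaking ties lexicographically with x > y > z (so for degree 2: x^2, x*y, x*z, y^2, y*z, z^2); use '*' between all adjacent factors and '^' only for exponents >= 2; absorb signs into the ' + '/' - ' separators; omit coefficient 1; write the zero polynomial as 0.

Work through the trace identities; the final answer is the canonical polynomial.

-x^2*y^3*z + x^3*y^2 + x*y^4 + x*y^2*z^2 + x^2*y*z - x^3 - 5*x*y^2 - x*z^2 + y*z + 3*x

trace(a b a) = trace(a)*trace(b a) - trace(b) = x*z - y
trace(a b a b) = trace(b a)*trace(b a) - trace(1)   [split at repeated b] = z^2 - 2
trace(b^-1 a b a) = trace(a b a)*trace(b) - trace(a b a b) = x*y*z - y^2 - z^2 + 2
trace(b^-1 a b a^-1) = trace(b^-1 a b)*trace(a) - trace(b^-1 a b a) = -x*y*z + x^2 + y^2 + z^2 - 2
trace(b^-1 a b a^-2) = trace(b^-1 a b a^-1)*trace(a) - trace(b^-1 a b) = -x^2*y*z + x^3 + x*y^2 + x*z^2 - 3*x
trace(b a^-1) = trace(b)*trace(a) - trace(b a) = x*y - z
trace(b^-1 a b a^-2 b^-1) = trace(b^-1 a b a^-2)*trace(b) - trace(b^-1 a b a^-2 b) = -x^2*y^2*z + x^3*y + x*y^3 + x*y*z^2 - 4*x*y + z
trace(a b a^-2 b^-3) = trace(b^-1 a b a^-2 b^-1)*trace(b) - trace(b^-1 a b a^-2) = -x^2*y^3*z + x^3*y^2 + x*y^4 + x*y^2*z^2 + x^2*y*z - x^3 - 5*x*y^2 - x*z^2 + y*z + 3*x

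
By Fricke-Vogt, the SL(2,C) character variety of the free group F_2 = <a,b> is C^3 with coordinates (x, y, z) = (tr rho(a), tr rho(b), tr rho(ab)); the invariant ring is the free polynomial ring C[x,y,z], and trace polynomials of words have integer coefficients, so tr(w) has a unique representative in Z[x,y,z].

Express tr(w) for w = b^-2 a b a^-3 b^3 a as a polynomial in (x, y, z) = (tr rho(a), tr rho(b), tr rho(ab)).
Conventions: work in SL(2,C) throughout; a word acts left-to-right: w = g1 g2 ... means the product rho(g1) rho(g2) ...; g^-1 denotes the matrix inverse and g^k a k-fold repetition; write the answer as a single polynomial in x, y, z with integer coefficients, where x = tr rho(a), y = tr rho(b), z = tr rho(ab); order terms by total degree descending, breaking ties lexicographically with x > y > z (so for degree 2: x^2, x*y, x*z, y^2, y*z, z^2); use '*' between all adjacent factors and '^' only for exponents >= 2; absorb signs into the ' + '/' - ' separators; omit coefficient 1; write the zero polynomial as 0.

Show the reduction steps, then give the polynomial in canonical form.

trace(b a b) = trace(b) * trace(a b) - trace(a) = y*z - x
trace(b^2 a b) = trace(b) * trace(b a b) - trace(b a) = y^2*z - x*y - z
trace(b^4 a) = trace(b) * trace(b^2 a b) - trace(b^2 a) = y^3*z - x*y^2 - 2*y*z + x
trace(b^2) = trace(b) * trace(b) - trace(1) = y^2 - 2
trace(b^3) = trace(b) * trace(b^2) - trace(b) = y^3 - 3*y
trace(b^4) = trace(b) * trace(b^3) - trace(b^2) = y^4 - 4*y^2 + 2
trace(b^3 a^2 b) = trace(a) * trace(b^4 a) - trace(b^4) = x*y^3*z - x^2*y^2 - y^4 - 2*x*y*z + x^2 + 4*y^2 - 2
trace(b a b a) = trace(b a) * trace(b a) - trace(1)   [split at repeated b] = z^2 - 2
trace(a^2 b a b) = trace(a) * trace(b a b a) - trace(b a b) = x*z^2 - y*z - x
trace(a b a) = trace(a) * trace(b a) - trace(b) = x*z - y
trace(a^2 b a) = trace(a) * trace(a b a) - trace(a b) = x^2*z - x*y - z
trace(b a^2 b a b) = trace(b) * trace(a^2 b a b) - trace(a^2 b a) = x*y*z^2 - x^2*z - y^2*z + z
trace(b^3 a^2 b a) = trace(b) * trace(b a^2 b a b) - trace(b a^2 b a) = x*y^2*z^2 - x^2*y*z - y^3*z - x*z^2 + 2*y*z + x
trace(a b a^-1 b^3 a) = trace(b^3 a^2 b) * trace(a) - trace(b^3 a^2 b a) = x^2*y^3*z - x^3*y^2 - x*y^4 - x*y^2*z^2 - x^2*y*z + y^3*z + x^3 + 4*x*y^2 + x*z^2 - 2*y*z - 3*x
trace(a b a b^2) = trace(b) * trace(a b a b) - trace(a b a) = y*z^2 - x*z - y
trace(a b a b^3) = trace(b) * trace(a b a b^2) - trace(a b a b) = y^2*z^2 - x*y*z - y^2 - z^2 + 2
trace(b^3 a b a b) = trace(b) * trace(a b a b^3) - trace(a b a b^2) = y^3*z^2 - x*y^2*z - y^3 - 2*y*z^2 + x*z + 3*y
trace(a b a b a b) = trace(a b a b) * trace(a b) - trace(b a)   [split at repeated a] = z^3 - 3*z
trace(a b a b a b^2) = trace(b) * trace(a b a b a b) - trace(a b a b a) = y*z^3 - x*z^2 - 2*y*z + x
trace(b^3 a b a b a) = trace(b) * trace(a b a b a b^2) - trace(a b a b a b) = y^2*z^3 - x*y*z^2 - 2*y^2*z - z^3 + x*y + 3*z
trace(a b a^-1 b^3 a b) = trace(b^3 a b a b) * trace(a) - trace(b^3 a b a b a) = x*y^3*z^2 - x^2*y^2*z - y^2*z^3 - x*y^3 - x*y*z^2 + x^2*z + 2*y^2*z + z^3 + 2*x*y - 3*z
trace(a^-1 b^3 a b^-1 a b) = trace(a b a^-1 b^3 a) * trace(b) - trace(a b a^-1 b^3 a b) = x^2*y^4*z - x^3*y^3 - x*y^5 - 2*x*y^3*z^2 + y^4*z + y^2*z^3 + x^3*y + 5*x*y^3 + 2*x*y*z^2 - x^2*z - 4*y^2*z - z^3 - 5*x*y + 3*z
trace(b^3 a b^-1 a b) = trace(a b^4 a) * trace(b) - trace(a b^4 a b) = x*y^4*z - x^2*y^3 - y^5 - y^3*z^2 - x*y^2*z + x^2*y + 5*y^3 + 2*y*z^2 - x*z - 5*y
trace(a b a^-2 b^3 a b^-1) = trace(a^-1 b^3 a b^-1 a b) * trace(a) - trace(a^-1 b^3 a b^-1 a b a) = x^3*y^4*z - x^4*y^3 - x^2*y^5 - 2*x^2*y^3*z^2 + x*y^2*z^3 + x^4*y + 6*x^2*y^3 + 2*x^2*y*z^2 + y^5 + y^3*z^2 - x^3*z - 3*x*y^2*z - x*z^3 - 6*x^2*y - 5*y^3 - 2*y*z^2 + 4*x*z + 5*y
trace(a b a^-2 b^3 a) = trace(a^-1 b^3 a^2 b) * trace(a) - trace(a^-1 b^3 a^2 b a) = x^3*y^3*z - x^4*y^2 - x^2*y^4 - x^2*y^2*z^2 - x^3*y*z + x^4 + 5*x^2*y^2 + x^2*z^2 + y^4 - 4*x^2 - 4*y^2 + 2
trace(a^-1 b^3 a b^-2 a b a^-1) = trace(a b a^-2 b^3 a b^-1) * trace(b) - trace(a b a^-2 b^3 a) = x^3*y^5*z - x^4*y^4 - x^2*y^6 - 2*x^2*y^4*z^2 - x^3*y^3*z + x*y^3*z^3 + 2*x^4*y^2 + 7*x^2*y^4 + 3*x^2*y^2*z^2 + y^6 + y^4*z^2 - 3*x*y^3*z - x*y*z^3 - x^4 - 11*x^2*y^2 - x^2*z^2 - 6*y^4 - 2*y^2*z^2 + 4*x*y*z + 4*x^2 + 9*y^2 - 2
trace(b^3 a b^-2 a b) = trace(b^-1 a b^4 a) * trace(b) - trace(b^-1 a b^4 a b) = x*y^5*z - x^2*y^4 - y^6 - y^4*z^2 - 2*x*y^3*z + 2*x^2*y^2 + 6*y^4 + 2*y^2*z^2 + x*y*z - x^2 - 9*y^2 + 2
trace(b^-1 a b a b^3 a) = trace(a b a b^3 a) * trace(b) - trace(a b a b^3 a b) = x*y^3*z^2 - x^2*y^2*z - y^4*z - y^2*z^3 + 4*y^2*z + z^3 - 3*z
trace(b^3 a b^-2 a b a) = trace(b^-1 a b a b^3 a) * trace(b) - trace(b^-1 a b a b^3 a b) = x*y^4*z^2 - x^2*y^3*z - y^5*z - y^3*z^3 - x*y^2*z^2 + x^2*y*z + 5*y^3*z + y*z^3 + x*z^2 - 5*y*z - x
trace(a^-1 b^3 a b^-2 a b) = trace(b^3 a b^-2 a b) * trace(a) - trace(b^3 a b^-2 a b a) = x^2*y^5*z - x^3*y^4 - x*y^6 - 2*x*y^4*z^2 - x^2*y^3*z + y^5*z + y^3*z^3 + 2*x^3*y^2 + 6*x*y^4 + 3*x*y^2*z^2 - 5*y^3*z - y*z^3 - x^3 - 9*x*y^2 - x*z^2 + 5*y*z + 3*x
trace(b^-2 a b a^-3 b^3 a) = trace(a^-1 b^3 a b^-2 a b a^-1) * trace(a) - trace(a^-1 b^3 a b^-2 a b) = x^4*y^5*z - x^5*y^4 - x^3*y^6 - 2*x^3*y^4*z^2 - x^4*y^3*z - x^2*y^5*z + x^2*y^3*z^3 + 2*x^5*y^2 + 8*x^3*y^4 + 3*x^3*y^2*z^2 + 2*x*y^6 + 3*x*y^4*z^2 - 2*x^2*y^3*z - x^2*y*z^3 - y^5*z - y^3*z^3 - x^5 - 13*x^3*y^2 - x^3*z^2 - 12*x*y^4 - 5*x*y^2*z^2 + 4*x^2*y*z + 5*y^3*z + y*z^3 + 5*x^3 + 18*x*y^2 + x*z^2 - 5*y*z - 5*x

x^4*y^5*z - x^5*y^4 - x^3*y^6 - 2*x^3*y^4*z^2 - x^4*y^3*z - x^2*y^5*z + x^2*y^3*z^3 + 2*x^5*y^2 + 8*x^3*y^4 + 3*x^3*y^2*z^2 + 2*x*y^6 + 3*x*y^4*z^2 - 2*x^2*y^3*z - x^2*y*z^3 - y^5*z - y^3*z^3 - x^5 - 13*x^3*y^2 - x^3*z^2 - 12*x*y^4 - 5*x*y^2*z^2 + 4*x^2*y*z + 5*y^3*z + y*z^3 + 5*x^3 + 18*x*y^2 + x*z^2 - 5*y*z - 5*x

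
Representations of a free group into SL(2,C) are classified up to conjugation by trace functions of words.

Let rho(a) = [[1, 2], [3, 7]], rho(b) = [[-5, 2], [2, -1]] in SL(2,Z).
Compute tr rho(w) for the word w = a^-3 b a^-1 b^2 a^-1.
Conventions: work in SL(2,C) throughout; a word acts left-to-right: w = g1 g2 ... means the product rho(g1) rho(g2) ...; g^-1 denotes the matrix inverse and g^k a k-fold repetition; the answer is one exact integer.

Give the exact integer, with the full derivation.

rho(a^-1) = [[7, -2], [-3, 1]]
... * rho(a^-1) = [[7, -2], [-3, 1]]  ->  [[55, -16], [-24, 7]]
... * rho(a^-1) = [[7, -2], [-3, 1]]  ->  [[433, -126], [-189, 55]]
... * rho(b) = [[-5, 2], [2, -1]]  ->  [[-2417, 992], [1055, -433]]
... * rho(a^-1) = [[7, -2], [-3, 1]]  ->  [[-19895, 5826], [8684, -2543]]
... * rho(b) = [[-5, 2], [2, -1]]  ->  [[111127, -45616], [-48506, 19911]]
... * rho(b) = [[-5, 2], [2, -1]]  ->  [[-646867, 267870], [282352, -116923]]
... * rho(a^-1) = [[7, -2], [-3, 1]]  ->  [[-5331679, 1561604], [2327233, -681627]]
tr = -5331679 + -681627 = -6013306

-6013306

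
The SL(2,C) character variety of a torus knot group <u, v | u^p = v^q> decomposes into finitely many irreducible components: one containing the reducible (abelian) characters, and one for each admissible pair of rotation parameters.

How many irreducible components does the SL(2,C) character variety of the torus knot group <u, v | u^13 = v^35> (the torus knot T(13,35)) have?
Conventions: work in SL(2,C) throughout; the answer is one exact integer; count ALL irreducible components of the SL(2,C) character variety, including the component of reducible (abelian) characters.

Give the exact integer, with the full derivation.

For T(13,35): irreducibility forces the central element u^13 = v^35 to one of +I, -I.
On an irreducible component, tr(u) is locked at 2*cos(pi*alpha/13) for some alpha in 1..12, and tr(v) at 2*cos(pi*beta/35) for some beta in 1..34.
u^13 = (-1)^alpha I and v^35 = (-1)^beta I must agree, so alpha and beta have equal parity.
Enumerate parity-matched pairs: 6*17 odd-odd plus 6*17 even-even gives 204.
Total: 204 irreducible-character components + 1 reducible (abelian) component = 205.

205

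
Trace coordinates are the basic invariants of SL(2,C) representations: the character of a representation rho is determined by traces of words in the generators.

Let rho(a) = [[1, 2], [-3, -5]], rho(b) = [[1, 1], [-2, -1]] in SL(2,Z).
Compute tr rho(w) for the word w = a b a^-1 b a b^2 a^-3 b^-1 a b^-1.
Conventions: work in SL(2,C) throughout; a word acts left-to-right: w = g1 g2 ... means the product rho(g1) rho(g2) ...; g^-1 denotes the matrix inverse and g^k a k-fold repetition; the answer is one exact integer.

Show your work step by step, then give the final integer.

56

rho(a) = [[1, 2], [-3, -5]]
... * rho(b) = [[1, 1], [-2, -1]]  ->  [[-3, -1], [7, 2]]
... * rho(a^-1) = [[-5, -2], [3, 1]]  ->  [[12, 5], [-29, -12]]
... * rho(b) = [[1, 1], [-2, -1]]  ->  [[2, 7], [-5, -17]]
... * rho(a) = [[1, 2], [-3, -5]]  ->  [[-19, -31], [46, 75]]
... * rho(b) = [[1, 1], [-2, -1]]  ->  [[43, 12], [-104, -29]]
... * rho(b) = [[1, 1], [-2, -1]]  ->  [[19, 31], [-46, -75]]
... * rho(a^-1) = [[-5, -2], [3, 1]]  ->  [[-2, -7], [5, 17]]
... * rho(a^-1) = [[-5, -2], [3, 1]]  ->  [[-11, -3], [26, 7]]
... * rho(a^-1) = [[-5, -2], [3, 1]]  ->  [[46, 19], [-109, -45]]
... * rho(b^-1) = [[-1, -1], [2, 1]]  ->  [[-8, -27], [19, 64]]
... * rho(a) = [[1, 2], [-3, -5]]  ->  [[73, 119], [-173, -282]]
... * rho(b^-1) = [[-1, -1], [2, 1]]  ->  [[165, 46], [-391, -109]]
tr = 165 + -109 = 56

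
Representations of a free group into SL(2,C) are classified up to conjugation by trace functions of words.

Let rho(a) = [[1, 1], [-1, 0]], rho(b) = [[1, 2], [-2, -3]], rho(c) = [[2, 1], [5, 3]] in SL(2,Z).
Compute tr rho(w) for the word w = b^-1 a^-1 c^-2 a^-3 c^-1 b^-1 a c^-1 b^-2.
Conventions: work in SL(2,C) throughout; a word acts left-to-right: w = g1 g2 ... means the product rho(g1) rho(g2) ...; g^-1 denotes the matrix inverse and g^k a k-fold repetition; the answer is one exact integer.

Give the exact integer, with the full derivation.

rho(b^-1) = [[-3, -2], [2, 1]]
... * rho(a^-1) = [[0, -1], [1, 1]]  ->  [[-2, 1], [1, -1]]
... * rho(c^-1) = [[3, -1], [-5, 2]]  ->  [[-11, 4], [8, -3]]
... * rho(c^-1) = [[3, -1], [-5, 2]]  ->  [[-53, 19], [39, -14]]
... * rho(a^-1) = [[0, -1], [1, 1]]  ->  [[19, 72], [-14, -53]]
... * rho(a^-1) = [[0, -1], [1, 1]]  ->  [[72, 53], [-53, -39]]
... * rho(a^-1) = [[0, -1], [1, 1]]  ->  [[53, -19], [-39, 14]]
... * rho(c^-1) = [[3, -1], [-5, 2]]  ->  [[254, -91], [-187, 67]]
... * rho(b^-1) = [[-3, -2], [2, 1]]  ->  [[-944, -599], [695, 441]]
... * rho(a) = [[1, 1], [-1, 0]]  ->  [[-345, -944], [254, 695]]
... * rho(c^-1) = [[3, -1], [-5, 2]]  ->  [[3685, -1543], [-2713, 1136]]
... * rho(b^-1) = [[-3, -2], [2, 1]]  ->  [[-14141, -8913], [10411, 6562]]
... * rho(b^-1) = [[-3, -2], [2, 1]]  ->  [[24597, 19369], [-18109, -14260]]
tr = 24597 + -14260 = 10337

10337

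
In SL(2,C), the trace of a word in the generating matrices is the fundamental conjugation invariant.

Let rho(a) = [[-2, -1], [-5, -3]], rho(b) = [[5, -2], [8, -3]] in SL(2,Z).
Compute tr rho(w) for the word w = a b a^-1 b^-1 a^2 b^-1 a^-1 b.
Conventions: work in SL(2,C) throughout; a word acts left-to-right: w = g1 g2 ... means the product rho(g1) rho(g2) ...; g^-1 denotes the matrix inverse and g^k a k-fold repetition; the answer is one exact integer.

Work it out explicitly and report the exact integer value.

rho(a) = [[-2, -1], [-5, -3]]
... * rho(b) = [[5, -2], [8, -3]]  ->  [[-18, 7], [-49, 19]]
... * rho(a^-1) = [[-3, 1], [5, -2]]  ->  [[89, -32], [242, -87]]
... * rho(b^-1) = [[-3, 2], [-8, 5]]  ->  [[-11, 18], [-30, 49]]
... * rho(a) = [[-2, -1], [-5, -3]]  ->  [[-68, -43], [-185, -117]]
... * rho(a) = [[-2, -1], [-5, -3]]  ->  [[351, 197], [955, 536]]
... * rho(b^-1) = [[-3, 2], [-8, 5]]  ->  [[-2629, 1687], [-7153, 4590]]
... * rho(a^-1) = [[-3, 1], [5, -2]]  ->  [[16322, -6003], [44409, -16333]]
... * rho(b) = [[5, -2], [8, -3]]  ->  [[33586, -14635], [91381, -39819]]
tr = 33586 + -39819 = -6233

-6233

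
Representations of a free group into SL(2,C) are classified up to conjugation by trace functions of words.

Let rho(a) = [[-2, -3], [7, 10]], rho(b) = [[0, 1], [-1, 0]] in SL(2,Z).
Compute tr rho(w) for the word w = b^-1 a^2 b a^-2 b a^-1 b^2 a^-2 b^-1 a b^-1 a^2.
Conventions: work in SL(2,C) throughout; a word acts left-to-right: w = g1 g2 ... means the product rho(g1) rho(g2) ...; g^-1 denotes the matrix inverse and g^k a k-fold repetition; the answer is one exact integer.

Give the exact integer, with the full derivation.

rho(b^-1) = [[0, -1], [1, 0]]
... * rho(a) = [[-2, -3], [7, 10]]  ->  [[-7, -10], [-2, -3]]
... * rho(a) = [[-2, -3], [7, 10]]  ->  [[-56, -79], [-17, -24]]
... * rho(b) = [[0, 1], [-1, 0]]  ->  [[79, -56], [24, -17]]
... * rho(a^-1) = [[10, 3], [-7, -2]]  ->  [[1182, 349], [359, 106]]
... * rho(a^-1) = [[10, 3], [-7, -2]]  ->  [[9377, 2848], [2848, 865]]
... * rho(b) = [[0, 1], [-1, 0]]  ->  [[-2848, 9377], [-865, 2848]]
... * rho(a^-1) = [[10, 3], [-7, -2]]  ->  [[-94119, -27298], [-28586, -8291]]
... * rho(b) = [[0, 1], [-1, 0]]  ->  [[27298, -94119], [8291, -28586]]
... * rho(b) = [[0, 1], [-1, 0]]  ->  [[94119, 27298], [28586, 8291]]
... * rho(a^-1) = [[10, 3], [-7, -2]]  ->  [[750104, 227761], [227823, 69176]]
... * rho(a^-1) = [[10, 3], [-7, -2]]  ->  [[5906713, 1794790], [1793998, 545117]]
... * rho(b^-1) = [[0, -1], [1, 0]]  ->  [[1794790, -5906713], [545117, -1793998]]
... * rho(a) = [[-2, -3], [7, 10]]  ->  [[-44936571, -64451500], [-13648220, -19575331]]
... * rho(b^-1) = [[0, -1], [1, 0]]  ->  [[-64451500, 44936571], [-19575331, 13648220]]
... * rho(a) = [[-2, -3], [7, 10]]  ->  [[443458997, 642720210], [134688202, 195208193]]
... * rho(a) = [[-2, -3], [7, 10]]  ->  [[3612123476, 5096825109], [1097080947, 1548017324]]
tr = 3612123476 + 1548017324 = 5160140800

5160140800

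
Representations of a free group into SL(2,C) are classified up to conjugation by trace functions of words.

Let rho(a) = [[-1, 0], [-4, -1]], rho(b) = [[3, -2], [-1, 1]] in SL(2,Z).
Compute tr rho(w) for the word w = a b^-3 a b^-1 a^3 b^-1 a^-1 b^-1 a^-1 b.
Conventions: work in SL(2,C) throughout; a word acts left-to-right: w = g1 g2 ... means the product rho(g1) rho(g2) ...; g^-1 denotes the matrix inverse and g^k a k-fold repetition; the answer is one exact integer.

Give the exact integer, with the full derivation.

rho(a) = [[-1, 0], [-4, -1]]
... * rho(b^-1) = [[1, 2], [1, 3]]  ->  [[-1, -2], [-5, -11]]
... * rho(b^-1) = [[1, 2], [1, 3]]  ->  [[-3, -8], [-16, -43]]
... * rho(b^-1) = [[1, 2], [1, 3]]  ->  [[-11, -30], [-59, -161]]
... * rho(a) = [[-1, 0], [-4, -1]]  ->  [[131, 30], [703, 161]]
... * rho(b^-1) = [[1, 2], [1, 3]]  ->  [[161, 352], [864, 1889]]
... * rho(a) = [[-1, 0], [-4, -1]]  ->  [[-1569, -352], [-8420, -1889]]
... * rho(a) = [[-1, 0], [-4, -1]]  ->  [[2977, 352], [15976, 1889]]
... * rho(a) = [[-1, 0], [-4, -1]]  ->  [[-4385, -352], [-23532, -1889]]
... * rho(b^-1) = [[1, 2], [1, 3]]  ->  [[-4737, -9826], [-25421, -52731]]
... * rho(a^-1) = [[-1, 0], [4, -1]]  ->  [[-34567, 9826], [-185503, 52731]]
... * rho(b^-1) = [[1, 2], [1, 3]]  ->  [[-24741, -39656], [-132772, -212813]]
... * rho(a^-1) = [[-1, 0], [4, -1]]  ->  [[-133883, 39656], [-718480, 212813]]
... * rho(b) = [[3, -2], [-1, 1]]  ->  [[-441305, 307422], [-2368253, 1649773]]
tr = -441305 + 1649773 = 1208468

1208468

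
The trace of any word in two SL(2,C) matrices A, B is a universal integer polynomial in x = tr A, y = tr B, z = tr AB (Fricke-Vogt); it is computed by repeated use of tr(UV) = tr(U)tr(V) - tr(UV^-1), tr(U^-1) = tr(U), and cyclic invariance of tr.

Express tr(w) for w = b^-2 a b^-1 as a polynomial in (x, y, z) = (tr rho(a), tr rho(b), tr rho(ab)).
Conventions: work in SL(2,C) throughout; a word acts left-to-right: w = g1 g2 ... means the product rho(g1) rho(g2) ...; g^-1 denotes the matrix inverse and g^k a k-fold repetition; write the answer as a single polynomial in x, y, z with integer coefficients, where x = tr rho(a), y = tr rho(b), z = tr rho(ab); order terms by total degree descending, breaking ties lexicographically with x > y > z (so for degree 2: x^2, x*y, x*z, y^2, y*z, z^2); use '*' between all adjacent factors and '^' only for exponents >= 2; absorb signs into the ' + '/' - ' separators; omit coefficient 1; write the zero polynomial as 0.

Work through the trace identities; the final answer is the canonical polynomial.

x*y^3 - y^2*z - 2*x*y + z

and trace(a b^-1) = trace(a) * trace(b) - trace(a b)  (eliminate b^-1) = x*y - z
trace(b^-2 a) = trace(a b^-1) * trace(b) - trace(a)  (eliminate b^-1) = x*y^2 - y*z - x
trace(b^-2 a b^-1) = trace(b^-2 a) * trace(b) - trace(b^-2 a b)  (eliminate b^-1) = x*y^3 - y^2*z - 2*x*y + z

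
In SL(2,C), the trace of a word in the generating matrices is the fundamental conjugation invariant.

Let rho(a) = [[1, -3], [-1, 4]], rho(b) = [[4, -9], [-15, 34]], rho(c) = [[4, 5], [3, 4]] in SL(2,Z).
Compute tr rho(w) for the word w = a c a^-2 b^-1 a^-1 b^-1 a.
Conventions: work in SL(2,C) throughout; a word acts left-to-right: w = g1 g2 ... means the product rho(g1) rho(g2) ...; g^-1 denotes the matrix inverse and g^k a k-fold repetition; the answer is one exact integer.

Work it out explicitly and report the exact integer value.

rho(a) = [[1, -3], [-1, 4]]
... * rho(c) = [[4, 5], [3, 4]]  ->  [[-5, -7], [8, 11]]
... * rho(a^-1) = [[4, 3], [1, 1]]  ->  [[-27, -22], [43, 35]]
... * rho(a^-1) = [[4, 3], [1, 1]]  ->  [[-130, -103], [207, 164]]
... * rho(b^-1) = [[34, 9], [15, 4]]  ->  [[-5965, -1582], [9498, 2519]]
... * rho(a^-1) = [[4, 3], [1, 1]]  ->  [[-25442, -19477], [40511, 31013]]
... * rho(b^-1) = [[34, 9], [15, 4]]  ->  [[-1157183, -306886], [1842569, 488651]]
... * rho(a) = [[1, -3], [-1, 4]]  ->  [[-850297, 2244005], [1353918, -3573103]]
tr = -850297 + -3573103 = -4423400

-4423400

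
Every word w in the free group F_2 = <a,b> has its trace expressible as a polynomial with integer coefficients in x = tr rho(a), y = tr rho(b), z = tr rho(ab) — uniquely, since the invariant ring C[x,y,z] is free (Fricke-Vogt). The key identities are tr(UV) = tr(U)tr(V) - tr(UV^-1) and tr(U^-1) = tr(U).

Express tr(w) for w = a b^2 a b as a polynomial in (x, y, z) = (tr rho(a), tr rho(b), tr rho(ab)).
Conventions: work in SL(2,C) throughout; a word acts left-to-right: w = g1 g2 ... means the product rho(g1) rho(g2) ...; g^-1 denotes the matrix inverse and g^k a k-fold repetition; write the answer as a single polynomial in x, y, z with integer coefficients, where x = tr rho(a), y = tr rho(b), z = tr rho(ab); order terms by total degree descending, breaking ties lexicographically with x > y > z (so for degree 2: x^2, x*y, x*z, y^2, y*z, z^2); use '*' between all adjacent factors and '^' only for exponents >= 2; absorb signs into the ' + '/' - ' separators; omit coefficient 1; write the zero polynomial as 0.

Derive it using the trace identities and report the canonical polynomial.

y*z^2 - x*z - y

trace(a b a b) = trace(a b) * trace(a b) - trace(1) = z^2 - 2
trace(a b a) = trace(a) * trace(b a) - trace(b) = x*z - y
trace(a b^2 a b) = trace(b) * trace(a b a b) - trace(a b a) = y*z^2 - x*z - y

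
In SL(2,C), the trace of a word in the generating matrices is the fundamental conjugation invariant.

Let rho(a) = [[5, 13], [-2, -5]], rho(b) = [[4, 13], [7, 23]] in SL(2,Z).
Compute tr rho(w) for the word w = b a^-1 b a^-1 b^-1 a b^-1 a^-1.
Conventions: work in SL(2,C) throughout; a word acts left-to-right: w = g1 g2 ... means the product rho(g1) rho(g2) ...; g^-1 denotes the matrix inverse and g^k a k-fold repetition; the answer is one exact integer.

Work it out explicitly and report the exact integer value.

rho(b) = [[4, 13], [7, 23]]
... * rho(a^-1) = [[-5, -13], [2, 5]]  ->  [[6, 13], [11, 24]]
... * rho(b) = [[4, 13], [7, 23]]  ->  [[115, 377], [212, 695]]
... * rho(a^-1) = [[-5, -13], [2, 5]]  ->  [[179, 390], [330, 719]]
... * rho(b^-1) = [[23, -13], [-7, 4]]  ->  [[1387, -767], [2557, -1414]]
... * rho(a) = [[5, 13], [-2, -5]]  ->  [[8469, 21866], [15613, 40311]]
... * rho(b^-1) = [[23, -13], [-7, 4]]  ->  [[41725, -22633], [76922, -41725]]
... * rho(a^-1) = [[-5, -13], [2, 5]]  ->  [[-253891, -655590], [-468060, -1208611]]
tr = -253891 + -1208611 = -1462502

-1462502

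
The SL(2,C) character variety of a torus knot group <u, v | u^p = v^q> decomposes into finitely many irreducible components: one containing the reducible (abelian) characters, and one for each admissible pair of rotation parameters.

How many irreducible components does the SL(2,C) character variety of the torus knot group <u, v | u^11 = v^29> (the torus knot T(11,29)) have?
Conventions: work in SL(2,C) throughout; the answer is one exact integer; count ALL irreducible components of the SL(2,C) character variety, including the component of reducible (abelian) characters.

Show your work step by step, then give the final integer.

Gamma = < u, v | u^11 = v^29 > (torus knot T(11,29)); the central element u^11 = v^29 acts as +I or -I in any irreducible SL(2,C) representation.
This locks tr(u) to 2*cos(pi*alpha/11), alpha in 1..10, and tr(v) to 2*cos(pi*beta/29), beta in 1..28, on each component of irreducible characters.
The two central values (-1)^alpha I and (-1)^beta I must be the same matrix, so alpha and beta share a parity.
count pairs: odd alpha (5 choices) x odd beta (14), plus even alpha (5) x even beta (14): 5*14 + 5*14 = 140.
components with irreducible characters: 140; plus the single component of reducible (abelian) characters: total 141.

141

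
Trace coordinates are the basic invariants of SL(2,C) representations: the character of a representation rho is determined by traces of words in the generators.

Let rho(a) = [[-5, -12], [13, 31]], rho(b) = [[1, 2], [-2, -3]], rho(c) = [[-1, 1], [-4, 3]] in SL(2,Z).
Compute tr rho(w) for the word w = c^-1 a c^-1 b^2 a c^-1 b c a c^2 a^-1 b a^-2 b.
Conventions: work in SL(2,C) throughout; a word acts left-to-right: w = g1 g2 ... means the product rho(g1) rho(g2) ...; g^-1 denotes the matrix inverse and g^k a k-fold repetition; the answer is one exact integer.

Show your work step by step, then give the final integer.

rho(c^-1) = [[3, -1], [4, -1]]
... * rho(a) = [[-5, -12], [13, 31]]  ->  [[-28, -67], [-33, -79]]
... * rho(c^-1) = [[3, -1], [4, -1]]  ->  [[-352, 95], [-415, 112]]
... * rho(b) = [[1, 2], [-2, -3]]  ->  [[-542, -989], [-639, -1166]]
... * rho(b) = [[1, 2], [-2, -3]]  ->  [[1436, 1883], [1693, 2220]]
... * rho(a) = [[-5, -12], [13, 31]]  ->  [[17299, 41141], [20395, 48504]]
... * rho(c^-1) = [[3, -1], [4, -1]]  ->  [[216461, -58440], [255201, -68899]]
... * rho(b) = [[1, 2], [-2, -3]]  ->  [[333341, 608242], [392999, 717099]]
... * rho(c) = [[-1, 1], [-4, 3]]  ->  [[-2766309, 2158067], [-3261395, 2544296]]
... * rho(a) = [[-5, -12], [13, 31]]  ->  [[41886416, 100095785], [49382823, 118009916]]
... * rho(c) = [[-1, 1], [-4, 3]]  ->  [[-442269556, 342173771], [-521422487, 403412571]]
... * rho(c) = [[-1, 1], [-4, 3]]  ->  [[-926425528, 584251757], [-1092227797, 688815226]]
... * rho(a^-1) = [[31, 12], [-13, -5]]  ->  [[-36314464209, -14038365121], [-42813659645, -16550809694]]
... * rho(b) = [[1, 2], [-2, -3]]  ->  [[-8237733967, -30513833055], [-9712040257, -35974890208]]
... * rho(a^-1) = [[31, 12], [-13, -5]]  ->  [[141310076738, 53716357671], [166600324737, 63329967956]]
... * rho(a^-1) = [[31, 12], [-13, -5]]  ->  [[3682299729155, 1427139132501], [4341320483419, 1682554057064]]
... * rho(b) = [[1, 2], [-2, -3]]  ->  [[828021464153, 3083182060807], [976212369291, 3634978795646]]
tr = 828021464153 + 3634978795646 = 4463000259799

4463000259799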